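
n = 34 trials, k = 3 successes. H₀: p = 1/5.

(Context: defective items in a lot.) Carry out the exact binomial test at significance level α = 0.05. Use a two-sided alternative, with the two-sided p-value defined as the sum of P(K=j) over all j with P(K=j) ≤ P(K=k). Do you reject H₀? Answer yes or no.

Exact binomial: n=34, k=3, p₀=1/5=0.2000
P(X=j) = C(n,j)·p₀^j·(1−p₀)^(n−j); p = Σ P(X=j) over j with P(X=j) ≤ P(X=3)
p-value (two-sided) = 0.13203
At α=0.05: p ≥ α → fail to reject H₀

reject H₀: no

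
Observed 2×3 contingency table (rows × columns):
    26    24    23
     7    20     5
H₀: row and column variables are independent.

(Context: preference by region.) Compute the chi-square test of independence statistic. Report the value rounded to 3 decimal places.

Row totals [73, 32], col totals [33, 44, 28], n=105
χ² = (26−22.94)²/22.94 + (24−30.59)²/30.59 + (23−19.47)²/19.47 + (7−10.06)²/10.06 + (20−13.41)²/13.41 + (5−8.53)²/8.53 = 8.0999
df = 2

test statistic = 8.100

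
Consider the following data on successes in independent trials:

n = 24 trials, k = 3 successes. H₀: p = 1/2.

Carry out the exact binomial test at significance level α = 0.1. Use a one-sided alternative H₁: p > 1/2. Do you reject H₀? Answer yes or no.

reject H₀: no

Exact binomial: n=24, k=3, p₀=1/2=0.5000
P(X≥3) from Σ C(n,i)·p₀^i·(1−p₀)^(n−i)
p-value (one-sided, H₁ greater) = 0.99998
At α=0.1: p ≥ α → fail to reject H₀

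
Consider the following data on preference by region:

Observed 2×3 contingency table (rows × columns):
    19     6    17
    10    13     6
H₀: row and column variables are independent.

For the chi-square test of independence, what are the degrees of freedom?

degrees of freedom = 2

df = (r−1)(c−1) = (2−1)·(3−1) = 2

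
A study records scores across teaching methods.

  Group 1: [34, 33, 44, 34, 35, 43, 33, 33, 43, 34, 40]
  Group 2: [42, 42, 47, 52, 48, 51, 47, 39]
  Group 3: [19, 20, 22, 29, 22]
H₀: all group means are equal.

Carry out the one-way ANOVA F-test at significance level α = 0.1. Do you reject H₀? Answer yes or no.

reject H₀: yes

Group means [36.91, 46.00, 22.40], grand mean 36.917
SSB = Σnᵢ(x̄ᵢ−x̄)² = 1713.724; SSW = ΣΣ(x−x̄ᵢ)² = 418.109
MSB = 1713.724/2 = 856.8621; MSW = 418.109/21 = 19.9100
F = MSB/MSW = 43.0369
df = (2, 21)
p-value (upper-tail) = 0.00000
At α=0.1: p < α → reject H₀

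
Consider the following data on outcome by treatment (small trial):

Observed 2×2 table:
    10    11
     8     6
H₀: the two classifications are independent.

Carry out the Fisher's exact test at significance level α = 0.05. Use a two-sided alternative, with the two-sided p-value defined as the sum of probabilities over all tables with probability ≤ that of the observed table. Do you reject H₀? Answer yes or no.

Margins: r₁=21, r₂=14, c₁=18, c₂=17, n=35
p_obs = C(21,10)·C(14,8)/C(35,18); sum pmf over tables with pmf ≤ p_obs
p-value (two-sided) = 0.73322
At α=0.05: p ≥ α → fail to reject H₀

reject H₀: no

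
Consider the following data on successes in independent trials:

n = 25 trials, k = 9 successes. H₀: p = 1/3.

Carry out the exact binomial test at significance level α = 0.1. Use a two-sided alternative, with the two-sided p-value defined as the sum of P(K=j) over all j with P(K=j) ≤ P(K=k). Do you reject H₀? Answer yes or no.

Exact binomial: n=25, k=9, p₀=1/3=0.3333
P(X=j) = C(n,j)·p₀^j·(1−p₀)^(n−j); p = Σ P(X=j) over j with P(X=j) ≤ P(X=9)
p-value (two-sided) = 0.83268
At α=0.1: p ≥ α → fail to reject H₀

reject H₀: no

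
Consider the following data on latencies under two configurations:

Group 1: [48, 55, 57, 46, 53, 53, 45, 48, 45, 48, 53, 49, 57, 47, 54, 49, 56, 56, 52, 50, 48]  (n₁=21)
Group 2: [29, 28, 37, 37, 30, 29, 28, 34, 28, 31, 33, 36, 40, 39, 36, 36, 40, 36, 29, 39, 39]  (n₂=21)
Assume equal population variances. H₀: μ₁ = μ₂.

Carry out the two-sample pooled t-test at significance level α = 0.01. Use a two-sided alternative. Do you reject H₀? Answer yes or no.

x̄₁=50.905, s₁=3.986, n₁=21
x̄₂=34.000, s₂=4.416, n₂=21
s_p² = [20·3.986² + 20·4.416²]/40 = 17.6952
SE = √(s_p²·(1/21+1/21)) = 1.2982
t = (50.905−34.000)/1.2982 = 13.0219
df = 40
p-value (two-sided) = 0.00000
At α=0.01: p < α → reject H₀

reject H₀: yes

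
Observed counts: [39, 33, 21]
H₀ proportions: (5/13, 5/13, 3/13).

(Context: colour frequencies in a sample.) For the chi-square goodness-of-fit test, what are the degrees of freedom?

degrees of freedom = 2

df = k − 1 = 3 − 1 = 2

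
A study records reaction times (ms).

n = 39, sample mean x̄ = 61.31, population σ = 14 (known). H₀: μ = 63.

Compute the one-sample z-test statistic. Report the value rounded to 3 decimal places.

test statistic = -0.754

SE = σ/√n = 14/√39 = 2.2418
z = (x̄−μ₀)/SE = (61.31−63)/2.2418 = -0.7539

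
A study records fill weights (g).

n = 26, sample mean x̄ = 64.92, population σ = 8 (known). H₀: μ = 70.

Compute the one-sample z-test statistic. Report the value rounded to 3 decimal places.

test statistic = -3.238

SE = σ/√n = 8/√26 = 1.5689
z = (x̄−μ₀)/SE = (64.92−70)/1.5689 = -3.2379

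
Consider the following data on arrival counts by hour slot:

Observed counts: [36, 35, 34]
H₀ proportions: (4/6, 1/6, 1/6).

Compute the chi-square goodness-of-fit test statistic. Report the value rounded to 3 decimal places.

n = 105; E_i = n·p_i = [70.00, 17.50, 17.50]
χ² = (36−70.00)²/70.00 + (35−17.50)²/17.50 + (34−17.50)²/17.50 = 49.5714
df = 2

test statistic = 49.571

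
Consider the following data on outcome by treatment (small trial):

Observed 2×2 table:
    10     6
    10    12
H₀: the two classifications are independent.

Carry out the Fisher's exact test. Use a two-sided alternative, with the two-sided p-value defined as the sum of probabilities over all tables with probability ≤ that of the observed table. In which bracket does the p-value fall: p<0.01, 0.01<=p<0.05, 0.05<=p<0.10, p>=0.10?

Margins: r₁=16, r₂=22, c₁=20, c₂=18, n=38
p_obs = C(16,10)·C(22,10)/C(38,20); sum pmf over tables with pmf ≤ p_obs
p-value (two-sided) = 0.34234
→ bracket: p>=0.10

p-value bracket: p>=0.10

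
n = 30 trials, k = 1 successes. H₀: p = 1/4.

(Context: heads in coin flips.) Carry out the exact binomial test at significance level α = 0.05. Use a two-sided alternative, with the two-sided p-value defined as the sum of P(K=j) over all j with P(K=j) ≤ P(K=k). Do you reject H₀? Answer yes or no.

Exact binomial: n=30, k=1, p₀=1/4=0.2500
P(X=j) = C(n,j)·p₀^j·(1−p₀)^(n−j); p = Σ P(X=j) over j with P(X=j) ≤ P(X=1)
p-value (two-sided) = 0.00278
At α=0.05: p < α → reject H₀

reject H₀: yes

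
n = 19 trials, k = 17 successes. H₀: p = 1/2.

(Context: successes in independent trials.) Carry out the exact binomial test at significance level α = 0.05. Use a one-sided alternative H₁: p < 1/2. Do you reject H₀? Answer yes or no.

reject H₀: no

Exact binomial: n=19, k=17, p₀=1/2=0.5000
P(X≤17) from Σ C(n,i)·p₀^i·(1−p₀)^(n−i)
p-value (one-sided, H₁ less) = 0.99996
At α=0.05: p ≥ α → fail to reject H₀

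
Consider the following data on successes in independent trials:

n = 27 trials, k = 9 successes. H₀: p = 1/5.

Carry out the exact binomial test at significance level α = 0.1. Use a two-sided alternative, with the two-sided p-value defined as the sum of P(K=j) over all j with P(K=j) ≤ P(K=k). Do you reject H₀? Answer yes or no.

reject H₀: yes

Exact binomial: n=27, k=9, p₀=1/5=0.2000
P(X=j) = C(n,j)·p₀^j·(1−p₀)^(n−j); p = Σ P(X=j) over j with P(X=j) ≤ P(X=9)
p-value (two-sided) = 0.09239
At α=0.1: p < α → reject H₀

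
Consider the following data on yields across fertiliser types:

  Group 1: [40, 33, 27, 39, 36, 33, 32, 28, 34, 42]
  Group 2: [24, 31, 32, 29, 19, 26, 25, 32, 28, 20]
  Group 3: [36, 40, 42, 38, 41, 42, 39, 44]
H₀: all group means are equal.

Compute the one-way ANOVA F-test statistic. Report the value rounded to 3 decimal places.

Group means [34.40, 26.60, 40.25], grand mean 33.286
SSB = Σnᵢ(x̄ᵢ−x̄)² = 847.414; SSW = ΣΣ(x−x̄ᵢ)² = 460.300
MSB = 847.414/2 = 423.7071; MSW = 460.300/25 = 18.4120
F = MSB/MSW = 23.0126
df = (2, 25)

test statistic = 23.013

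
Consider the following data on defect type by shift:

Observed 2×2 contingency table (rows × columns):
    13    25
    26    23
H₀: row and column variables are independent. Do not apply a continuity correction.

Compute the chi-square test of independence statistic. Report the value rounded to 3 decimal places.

test statistic = 3.075

Row totals [38, 49], col totals [39, 48], n=87
χ² = (13−17.03)²/17.03 + (25−20.97)²/20.97 + (26−21.97)²/21.97 + (23−27.03)²/27.03 = 3.0750
df = 1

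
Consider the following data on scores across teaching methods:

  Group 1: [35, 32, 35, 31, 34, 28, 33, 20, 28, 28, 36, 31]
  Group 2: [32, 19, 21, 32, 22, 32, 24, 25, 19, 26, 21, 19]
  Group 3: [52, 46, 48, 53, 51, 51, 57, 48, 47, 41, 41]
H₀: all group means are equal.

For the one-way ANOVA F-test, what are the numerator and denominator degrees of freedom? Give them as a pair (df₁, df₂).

degrees of freedom = [2, 32]

k = 3 groups, N = 35 total
df = (k−1, N−k) = (3−1, 35−3) = (2, 32)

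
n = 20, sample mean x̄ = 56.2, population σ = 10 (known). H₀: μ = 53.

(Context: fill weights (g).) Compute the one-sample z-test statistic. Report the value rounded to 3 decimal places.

test statistic = 1.431

SE = σ/√n = 10/√20 = 2.2361
z = (x̄−μ₀)/SE = (56.2−53)/2.2361 = 1.4311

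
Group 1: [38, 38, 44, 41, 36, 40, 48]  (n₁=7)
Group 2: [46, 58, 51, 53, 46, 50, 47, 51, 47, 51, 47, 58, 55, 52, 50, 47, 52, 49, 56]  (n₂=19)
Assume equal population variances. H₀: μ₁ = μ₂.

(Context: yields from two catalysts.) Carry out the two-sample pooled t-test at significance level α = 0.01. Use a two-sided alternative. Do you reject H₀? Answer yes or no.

x̄₁=40.714, s₁=4.112, n₁=7
x̄₂=50.842, s₂=3.834, n₂=19
s_p² = [6·4.112² + 18·3.834²]/24 = 15.2481
SE = √(s_p²·(1/7+1/19)) = 1.7265
t = (40.714−50.842)/1.7265 = -5.8661
df = 24
p-value (two-sided) = 0.00000
At α=0.01: p < α → reject H₀

reject H₀: yes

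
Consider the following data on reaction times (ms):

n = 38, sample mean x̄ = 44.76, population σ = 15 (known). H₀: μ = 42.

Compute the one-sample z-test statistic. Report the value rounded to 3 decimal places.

test statistic = 1.134

SE = σ/√n = 15/√38 = 2.4333
z = (x̄−μ₀)/SE = (44.76−42)/2.4333 = 1.1343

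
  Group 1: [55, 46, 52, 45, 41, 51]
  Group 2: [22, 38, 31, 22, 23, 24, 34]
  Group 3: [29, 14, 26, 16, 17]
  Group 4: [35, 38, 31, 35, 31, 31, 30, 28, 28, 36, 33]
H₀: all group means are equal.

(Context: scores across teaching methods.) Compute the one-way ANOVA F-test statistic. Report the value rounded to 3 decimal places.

test statistic = 29.436

Group means [48.33, 27.71, 20.40, 32.36], grand mean 32.483
SSB = Σnᵢ(x̄ᵢ−x̄)² = 2396.734; SSW = ΣΣ(x−x̄ᵢ)² = 678.507
MSB = 2396.734/3 = 798.9113; MSW = 678.507/25 = 27.1403
F = MSB/MSW = 29.4364
df = (3, 25)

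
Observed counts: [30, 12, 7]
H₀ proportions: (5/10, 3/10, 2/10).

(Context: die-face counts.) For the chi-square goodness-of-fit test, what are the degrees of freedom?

degrees of freedom = 2

df = k − 1 = 3 − 1 = 2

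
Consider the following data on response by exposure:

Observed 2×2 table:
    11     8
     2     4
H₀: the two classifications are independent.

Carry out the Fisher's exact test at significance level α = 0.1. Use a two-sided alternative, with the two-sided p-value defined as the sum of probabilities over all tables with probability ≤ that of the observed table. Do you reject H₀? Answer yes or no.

Margins: r₁=19, r₂=6, c₁=13, c₂=12, n=25
p_obs = C(19,11)·C(6,2)/C(25,13); sum pmf over tables with pmf ≤ p_obs
p-value (two-sided) = 0.37826
At α=0.1: p ≥ α → fail to reject H₀

reject H₀: no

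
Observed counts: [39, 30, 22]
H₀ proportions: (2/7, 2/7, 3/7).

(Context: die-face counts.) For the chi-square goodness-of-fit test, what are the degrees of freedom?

degrees of freedom = 2

df = k − 1 = 3 − 1 = 2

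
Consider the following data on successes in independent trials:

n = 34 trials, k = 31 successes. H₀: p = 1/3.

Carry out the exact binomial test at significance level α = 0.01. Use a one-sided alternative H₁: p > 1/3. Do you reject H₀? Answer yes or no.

reject H₀: yes

Exact binomial: n=34, k=31, p₀=1/3=0.3333
P(X≥31) from Σ C(n,i)·p₀^i·(1−p₀)^(n−i)
p-value (one-sided, H₁ greater) = 0.00000
At α=0.01: p < α → reject H₀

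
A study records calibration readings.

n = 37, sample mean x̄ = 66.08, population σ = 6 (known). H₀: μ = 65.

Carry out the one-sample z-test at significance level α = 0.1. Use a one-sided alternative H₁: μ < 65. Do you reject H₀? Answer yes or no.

SE = σ/√n = 6/√37 = 0.9864
z = (x̄−μ₀)/SE = (66.08−65)/0.9864 = 1.0949
p-value (one-sided, H₁ less) = 0.86322
At α=0.1: p ≥ α → fail to reject H₀

reject H₀: no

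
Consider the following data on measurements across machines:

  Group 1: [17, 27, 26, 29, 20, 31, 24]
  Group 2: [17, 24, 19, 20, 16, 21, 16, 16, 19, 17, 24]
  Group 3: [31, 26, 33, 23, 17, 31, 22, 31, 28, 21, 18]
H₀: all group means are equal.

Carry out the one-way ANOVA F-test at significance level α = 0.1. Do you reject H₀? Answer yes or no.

reject H₀: yes

Group means [24.86, 19.00, 25.55], grand mean 22.897
SSB = Σnᵢ(x̄ᵢ−x̄)² = 271.105; SSW = ΣΣ(x−x̄ᵢ)² = 557.584
MSB = 271.105/2 = 135.5526; MSW = 557.584/26 = 21.4456
F = MSB/MSW = 6.3208
df = (2, 26)
p-value (upper-tail) = 0.00579
At α=0.1: p < α → reject H₀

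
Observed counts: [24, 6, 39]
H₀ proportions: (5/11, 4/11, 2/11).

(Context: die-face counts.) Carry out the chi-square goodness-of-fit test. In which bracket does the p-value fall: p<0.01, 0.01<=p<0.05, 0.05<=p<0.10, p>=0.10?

p-value bracket: p<0.01

n = 69; E_i = n·p_i = [31.36, 25.09, 12.55]
χ² = (24−31.36)²/31.36 + (6−25.09)²/25.09 + (39−12.55)²/12.55 = 72.0391
df = 2
p-value (upper-tail) = 0.00000
→ bracket: p<0.01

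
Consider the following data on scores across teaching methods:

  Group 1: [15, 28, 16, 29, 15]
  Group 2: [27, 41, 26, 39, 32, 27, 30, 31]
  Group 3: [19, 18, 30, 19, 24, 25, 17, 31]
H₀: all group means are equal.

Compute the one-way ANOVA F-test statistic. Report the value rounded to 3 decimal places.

test statistic = 6.676

Group means [20.60, 31.62, 22.88], grand mean 25.667
SSB = Σnᵢ(x̄ᵢ−x̄)² = 474.717; SSW = ΣΣ(x−x̄ᵢ)² = 639.950
MSB = 474.717/2 = 237.3583; MSW = 639.950/18 = 35.5528
F = MSB/MSW = 6.6762
df = (2, 18)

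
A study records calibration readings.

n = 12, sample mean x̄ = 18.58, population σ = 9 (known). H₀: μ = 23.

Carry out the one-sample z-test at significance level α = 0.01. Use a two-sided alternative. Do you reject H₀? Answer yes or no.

reject H₀: no

SE = σ/√n = 9/√12 = 2.5981
z = (x̄−μ₀)/SE = (18.58−23)/2.5981 = -1.7013
p-value (two-sided) = 0.08889
At α=0.01: p ≥ α → fail to reject H₀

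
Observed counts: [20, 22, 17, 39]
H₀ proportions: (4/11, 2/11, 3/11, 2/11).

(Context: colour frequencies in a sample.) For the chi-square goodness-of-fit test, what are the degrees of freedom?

df = k − 1 = 4 − 1 = 3

degrees of freedom = 3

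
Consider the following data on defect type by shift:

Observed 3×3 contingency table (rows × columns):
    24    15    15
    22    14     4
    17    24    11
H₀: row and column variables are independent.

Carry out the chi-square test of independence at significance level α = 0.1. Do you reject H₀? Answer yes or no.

reject H₀: yes

Row totals [54, 40, 52], col totals [63, 53, 30], n=146
χ² = (24−23.30)²/23.30 + (15−19.60)²/19.60 + (15−11.10)²/11.10 + (22−17.26)²/17.26 + (14−14.52)²/14.52 + (4−8.22)²/8.22 + (17−22.44)²/22.44 + (24−18.88)²/18.88 + (11−10.68)²/10.68 = 8.6793
df = 4
p-value (upper-tail) = 0.06964
At α=0.1: p < α → reject H₀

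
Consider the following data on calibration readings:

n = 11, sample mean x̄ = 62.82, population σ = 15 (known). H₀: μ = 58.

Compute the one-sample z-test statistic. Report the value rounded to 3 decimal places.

test statistic = 1.066

SE = σ/√n = 15/√11 = 4.5227
z = (x̄−μ₀)/SE = (62.82−58)/4.5227 = 1.0657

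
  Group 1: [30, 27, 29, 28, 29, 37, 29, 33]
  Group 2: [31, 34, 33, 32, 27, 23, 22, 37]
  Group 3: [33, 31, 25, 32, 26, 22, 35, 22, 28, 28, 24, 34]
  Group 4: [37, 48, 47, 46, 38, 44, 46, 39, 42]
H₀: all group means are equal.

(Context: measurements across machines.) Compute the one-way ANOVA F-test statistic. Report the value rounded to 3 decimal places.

Group means [30.25, 29.88, 28.33, 43.00], grand mean 32.649
SSB = Σnᵢ(x̄ᵢ−x̄)² = 1295.391; SSW = ΣΣ(x−x̄ᵢ)² = 647.042
MSB = 1295.391/3 = 431.7969; MSW = 647.042/33 = 19.6073
F = MSB/MSW = 22.0222
df = (3, 33)

test statistic = 22.022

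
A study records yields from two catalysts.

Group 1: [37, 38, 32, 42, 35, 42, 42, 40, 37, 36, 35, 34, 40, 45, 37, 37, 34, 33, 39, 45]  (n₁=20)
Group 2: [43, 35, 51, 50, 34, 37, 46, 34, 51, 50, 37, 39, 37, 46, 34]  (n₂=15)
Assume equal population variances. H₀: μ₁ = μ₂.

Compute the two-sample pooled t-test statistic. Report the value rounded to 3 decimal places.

x̄₁=38.000, s₁=3.798, n₁=20
x̄₂=41.600, s₂=6.791, n₂=15
s_p² = [19·3.798² + 14·6.791²]/33 = 27.8667
SE = √(s_p²·(1/20+1/15)) = 1.8031
t = (38.000−41.600)/1.8031 = -1.9966
df = 33

test statistic = -1.997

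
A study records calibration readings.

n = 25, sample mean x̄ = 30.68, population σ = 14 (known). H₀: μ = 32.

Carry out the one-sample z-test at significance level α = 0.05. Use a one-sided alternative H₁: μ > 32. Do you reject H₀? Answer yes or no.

reject H₀: no

SE = σ/√n = 14/√25 = 2.8000
z = (x̄−μ₀)/SE = (30.68−32)/2.8000 = -0.4714
p-value (one-sided, H₁ greater) = 0.68133
At α=0.05: p ≥ α → fail to reject H₀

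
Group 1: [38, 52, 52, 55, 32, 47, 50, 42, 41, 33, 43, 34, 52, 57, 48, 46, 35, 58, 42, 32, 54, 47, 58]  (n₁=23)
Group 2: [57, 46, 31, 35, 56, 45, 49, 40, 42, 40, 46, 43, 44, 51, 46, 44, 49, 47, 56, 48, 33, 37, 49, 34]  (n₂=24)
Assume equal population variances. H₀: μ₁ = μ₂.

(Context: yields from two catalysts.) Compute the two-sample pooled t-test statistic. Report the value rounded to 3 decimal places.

x̄₁=45.565, s₁=8.623, n₁=23
x̄₂=44.500, s₂=7.132, n₂=24
s_p² = [22·8.623² + 23·7.132²]/45 = 62.3478
SE = √(s_p²·(1/23+1/24)) = 2.3040
t = (45.565−44.500)/2.3040 = 0.4623
df = 45

test statistic = 0.462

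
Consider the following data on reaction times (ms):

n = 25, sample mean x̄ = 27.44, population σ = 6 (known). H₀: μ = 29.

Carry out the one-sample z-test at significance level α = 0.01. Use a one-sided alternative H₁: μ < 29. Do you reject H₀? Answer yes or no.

reject H₀: no

SE = σ/√n = 6/√25 = 1.2000
z = (x̄−μ₀)/SE = (27.44−29)/1.2000 = -1.3000
p-value (one-sided, H₁ less) = 0.09680
At α=0.01: p ≥ α → fail to reject H₀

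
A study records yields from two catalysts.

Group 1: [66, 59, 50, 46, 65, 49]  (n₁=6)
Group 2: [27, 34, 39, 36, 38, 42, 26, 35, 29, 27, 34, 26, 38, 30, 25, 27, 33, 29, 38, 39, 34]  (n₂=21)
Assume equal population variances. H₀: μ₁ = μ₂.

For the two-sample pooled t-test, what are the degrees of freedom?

df = n₁ + n₂ − 2 = 6 + 21 − 2 = 25

degrees of freedom = 25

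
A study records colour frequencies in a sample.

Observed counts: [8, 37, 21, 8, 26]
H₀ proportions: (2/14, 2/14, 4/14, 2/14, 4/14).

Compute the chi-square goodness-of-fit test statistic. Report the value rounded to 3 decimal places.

test statistic = 43.885

n = 100; E_i = n·p_i = [14.29, 14.29, 28.57, 14.29, 28.57]
χ² = (8−14.29)²/14.29 + (37−14.29)²/14.29 + (21−28.57)²/28.57 + (8−14.29)²/14.29 + (26−28.57)²/28.57 = 43.8850
df = 4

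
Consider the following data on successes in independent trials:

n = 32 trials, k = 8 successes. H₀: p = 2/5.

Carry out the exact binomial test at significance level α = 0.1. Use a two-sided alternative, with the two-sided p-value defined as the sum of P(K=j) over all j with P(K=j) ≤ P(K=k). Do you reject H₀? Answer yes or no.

reject H₀: no

Exact binomial: n=32, k=8, p₀=2/5=0.4000
P(X=j) = C(n,j)·p₀^j·(1−p₀)^(n−j); p = Σ P(X=j) over j with P(X=j) ≤ P(X=8)
p-value (two-sided) = 0.10375
At α=0.1: p ≥ α → fail to reject H₀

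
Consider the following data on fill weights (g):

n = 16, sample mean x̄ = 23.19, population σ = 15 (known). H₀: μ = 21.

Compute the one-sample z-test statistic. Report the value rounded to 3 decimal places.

test statistic = 0.584

SE = σ/√n = 15/√16 = 3.7500
z = (x̄−μ₀)/SE = (23.19−21)/3.7500 = 0.5840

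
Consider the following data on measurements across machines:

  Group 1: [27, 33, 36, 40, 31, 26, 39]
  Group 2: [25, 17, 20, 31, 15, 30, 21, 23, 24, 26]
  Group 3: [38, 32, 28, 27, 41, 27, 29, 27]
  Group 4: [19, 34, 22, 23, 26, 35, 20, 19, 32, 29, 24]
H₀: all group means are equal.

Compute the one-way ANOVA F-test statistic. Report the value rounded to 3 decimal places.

test statistic = 5.915

Group means [33.14, 23.20, 31.12, 25.73], grand mean 27.667
SSB = Σnᵢ(x̄ᵢ−x̄)² = 546.486; SSW = ΣΣ(x−x̄ᵢ)² = 985.514
MSB = 546.486/3 = 182.1620; MSW = 985.514/32 = 30.7973
F = MSB/MSW = 5.9149
df = (3, 32)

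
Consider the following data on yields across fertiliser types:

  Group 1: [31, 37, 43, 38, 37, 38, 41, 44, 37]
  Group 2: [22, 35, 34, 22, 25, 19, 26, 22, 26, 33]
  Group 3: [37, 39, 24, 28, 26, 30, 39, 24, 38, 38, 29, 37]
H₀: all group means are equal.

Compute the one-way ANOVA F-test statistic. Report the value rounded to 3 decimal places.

Group means [38.44, 26.40, 32.42], grand mean 32.226
SSB = Σnᵢ(x̄ᵢ−x̄)² = 687.880; SSW = ΣΣ(x−x̄ᵢ)² = 821.539
MSB = 687.880/2 = 343.9402; MSW = 821.539/28 = 29.3407
F = MSB/MSW = 11.7223
df = (2, 28)

test statistic = 11.722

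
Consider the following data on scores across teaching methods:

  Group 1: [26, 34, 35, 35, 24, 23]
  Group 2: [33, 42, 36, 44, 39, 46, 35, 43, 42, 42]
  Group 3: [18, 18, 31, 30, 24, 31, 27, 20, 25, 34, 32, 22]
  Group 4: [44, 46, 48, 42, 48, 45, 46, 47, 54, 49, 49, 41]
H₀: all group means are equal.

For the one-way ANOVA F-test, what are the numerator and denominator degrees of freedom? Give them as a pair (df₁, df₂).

k = 4 groups, N = 40 total
df = (k−1, N−k) = (4−1, 40−4) = (3, 36)

degrees of freedom = [3, 36]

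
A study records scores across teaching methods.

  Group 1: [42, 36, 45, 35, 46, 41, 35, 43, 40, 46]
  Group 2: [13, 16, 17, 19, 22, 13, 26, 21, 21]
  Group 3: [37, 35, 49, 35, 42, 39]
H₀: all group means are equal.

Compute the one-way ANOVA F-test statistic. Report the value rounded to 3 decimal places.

test statistic = 64.748

Group means [40.90, 18.67, 39.50], grand mean 32.560
SSB = Σnᵢ(x̄ᵢ−x̄)² = 2721.760; SSW = ΣΣ(x−x̄ᵢ)² = 462.400
MSB = 2721.760/2 = 1360.8800; MSW = 462.400/22 = 21.0182
F = MSB/MSW = 64.7478
df = (2, 22)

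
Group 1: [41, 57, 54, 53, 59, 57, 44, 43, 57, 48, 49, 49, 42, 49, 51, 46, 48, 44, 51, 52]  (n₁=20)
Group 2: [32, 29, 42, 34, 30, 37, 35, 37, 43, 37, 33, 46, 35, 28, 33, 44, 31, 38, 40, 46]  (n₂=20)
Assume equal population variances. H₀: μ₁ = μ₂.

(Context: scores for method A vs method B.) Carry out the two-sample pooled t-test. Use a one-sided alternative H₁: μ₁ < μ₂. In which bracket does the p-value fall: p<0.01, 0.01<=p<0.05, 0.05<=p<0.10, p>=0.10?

p-value bracket: p>=0.10

x̄₁=49.700, s₁=5.381, n₁=20
x̄₂=36.500, s₂=5.530, n₂=20
s_p² = [19·5.381² + 19·5.530²]/38 = 29.7684
SE = √(s_p²·(1/20+1/20)) = 1.7254
t = (49.700−36.500)/1.7254 = 7.6506
df = 38
p-value (one-sided, H₁ less) = 1.00000
→ bracket: p>=0.10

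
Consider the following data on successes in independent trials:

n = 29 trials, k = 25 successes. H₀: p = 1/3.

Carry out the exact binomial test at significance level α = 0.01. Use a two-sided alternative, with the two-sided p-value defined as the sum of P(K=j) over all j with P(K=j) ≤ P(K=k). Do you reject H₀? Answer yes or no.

reject H₀: yes

Exact binomial: n=29, k=25, p₀=1/3=0.3333
P(X=j) = C(n,j)·p₀^j·(1−p₀)^(n−j); p = Σ P(X=j) over j with P(X=j) ≤ P(X=25)
p-value (two-sided) = 0.00000
At α=0.01: p < α → reject H₀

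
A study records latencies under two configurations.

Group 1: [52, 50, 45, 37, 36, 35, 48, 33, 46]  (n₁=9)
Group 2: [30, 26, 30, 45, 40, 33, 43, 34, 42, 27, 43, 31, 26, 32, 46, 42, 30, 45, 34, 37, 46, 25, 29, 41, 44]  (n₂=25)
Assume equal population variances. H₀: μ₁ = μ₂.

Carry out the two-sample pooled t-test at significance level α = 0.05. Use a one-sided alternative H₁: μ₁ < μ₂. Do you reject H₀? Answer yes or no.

reject H₀: no

x̄₁=42.444, s₁=7.196, n₁=9
x̄₂=36.040, s₂=7.231, n₂=25
s_p² = [8·7.196² + 24·7.231²]/32 = 52.1619
SE = √(s_p²·(1/9+1/25)) = 2.8075
t = (42.444−36.040)/2.8075 = 2.2812
df = 32
p-value (one-sided, H₁ less) = 0.98533
At α=0.05: p ≥ α → fail to reject H₀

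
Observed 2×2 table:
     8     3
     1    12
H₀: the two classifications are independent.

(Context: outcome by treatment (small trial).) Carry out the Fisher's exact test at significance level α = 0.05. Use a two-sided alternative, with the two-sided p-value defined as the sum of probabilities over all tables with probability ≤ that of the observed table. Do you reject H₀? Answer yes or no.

reject H₀: yes

Margins: r₁=11, r₂=13, c₁=9, c₂=15, n=24
p_obs = C(11,8)·C(13,1)/C(24,9); sum pmf over tables with pmf ≤ p_obs
p-value (two-sided) = 0.00223
At α=0.05: p < α → reject H₀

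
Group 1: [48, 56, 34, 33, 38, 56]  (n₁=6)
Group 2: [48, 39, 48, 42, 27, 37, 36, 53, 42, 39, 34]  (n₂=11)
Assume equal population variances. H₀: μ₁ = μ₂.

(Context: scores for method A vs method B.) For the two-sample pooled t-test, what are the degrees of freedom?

degrees of freedom = 15

df = n₁ + n₂ − 2 = 6 + 11 − 2 = 15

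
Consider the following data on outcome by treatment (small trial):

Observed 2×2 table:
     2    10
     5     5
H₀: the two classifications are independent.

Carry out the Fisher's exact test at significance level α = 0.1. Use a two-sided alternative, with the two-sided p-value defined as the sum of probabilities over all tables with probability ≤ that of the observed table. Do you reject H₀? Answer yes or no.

reject H₀: no

Margins: r₁=12, r₂=10, c₁=7, c₂=15, n=22
p_obs = C(12,2)·C(10,5)/C(22,7); sum pmf over tables with pmf ≤ p_obs
p-value (two-sided) = 0.17183
At α=0.1: p ≥ α → fail to reject H₀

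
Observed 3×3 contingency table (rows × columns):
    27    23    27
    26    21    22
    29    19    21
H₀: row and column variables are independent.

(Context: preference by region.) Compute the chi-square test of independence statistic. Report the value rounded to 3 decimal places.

Row totals [77, 69, 69], col totals [82, 63, 70], n=215
χ² = (27−29.37)²/29.37 + (23−22.56)²/22.56 + (27−25.07)²/25.07 + (26−26.32)²/26.32 + (21−20.22)²/20.22 + (22−22.47)²/22.47 + (29−26.32)²/26.32 + (19−20.22)²/20.22 + (21−22.47)²/22.47 = 0.8343
df = 4

test statistic = 0.834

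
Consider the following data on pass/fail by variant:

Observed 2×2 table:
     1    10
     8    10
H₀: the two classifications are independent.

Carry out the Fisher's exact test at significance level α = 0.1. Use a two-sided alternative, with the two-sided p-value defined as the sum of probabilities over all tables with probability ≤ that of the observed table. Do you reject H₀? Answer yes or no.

reject H₀: yes

Margins: r₁=11, r₂=18, c₁=9, c₂=20, n=29
p_obs = C(11,1)·C(18,8)/C(29,9); sum pmf over tables with pmf ≤ p_obs
p-value (two-sided) = 0.09590
At α=0.1: p < α → reject H₀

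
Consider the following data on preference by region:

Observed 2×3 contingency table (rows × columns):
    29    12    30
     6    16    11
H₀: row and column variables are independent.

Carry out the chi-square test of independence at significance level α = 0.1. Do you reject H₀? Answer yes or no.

reject H₀: yes

Row totals [71, 33], col totals [35, 28, 41], n=104
χ² = (29−23.89)²/23.89 + (12−19.12)²/19.12 + (30−27.99)²/27.99 + (6−11.11)²/11.11 + (16−8.88)²/8.88 + (11−13.01)²/13.01 = 12.2401
df = 2
p-value (upper-tail) = 0.00220
At α=0.1: p < α → reject H₀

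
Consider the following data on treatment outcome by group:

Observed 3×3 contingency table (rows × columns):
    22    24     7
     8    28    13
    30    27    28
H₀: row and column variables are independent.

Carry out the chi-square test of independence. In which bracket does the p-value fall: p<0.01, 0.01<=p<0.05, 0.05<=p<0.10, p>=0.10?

Row totals [53, 49, 85], col totals [60, 79, 48], n=187
χ² = (22−17.01)²/17.01 + (24−22.39)²/22.39 + (7−13.60)²/13.60 + (8−15.72)²/15.72 + (28−20.70)²/20.70 + (13−12.58)²/12.58 + (30−27.27)²/27.27 + (27−35.91)²/35.91 + (28−21.82)²/21.82 = 15.4042
df = 4
p-value (upper-tail) = 0.00393
→ bracket: p<0.01

p-value bracket: p<0.01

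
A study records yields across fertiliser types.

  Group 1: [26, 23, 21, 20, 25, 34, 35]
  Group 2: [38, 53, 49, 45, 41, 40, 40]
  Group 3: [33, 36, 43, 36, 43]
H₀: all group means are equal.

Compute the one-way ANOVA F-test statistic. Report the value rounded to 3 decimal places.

test statistic = 18.285

Group means [26.29, 43.71, 38.20], grand mean 35.842
SSB = Σnᵢ(x̄ᵢ−x̄)² = 1100.869; SSW = ΣΣ(x−x̄ᵢ)² = 481.657
MSB = 1100.869/2 = 550.4346; MSW = 481.657/16 = 30.1036
F = MSB/MSW = 18.2847
df = (2, 16)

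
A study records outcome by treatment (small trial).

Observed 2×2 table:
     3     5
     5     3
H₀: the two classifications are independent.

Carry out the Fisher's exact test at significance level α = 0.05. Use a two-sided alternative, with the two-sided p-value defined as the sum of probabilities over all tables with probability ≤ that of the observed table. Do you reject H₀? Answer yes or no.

Margins: r₁=8, r₂=8, c₁=8, c₂=8, n=16
p_obs = C(8,3)·C(8,5)/C(16,8); sum pmf over tables with pmf ≤ p_obs
p-value (two-sided) = 0.61927
At α=0.05: p ≥ α → fail to reject H₀

reject H₀: no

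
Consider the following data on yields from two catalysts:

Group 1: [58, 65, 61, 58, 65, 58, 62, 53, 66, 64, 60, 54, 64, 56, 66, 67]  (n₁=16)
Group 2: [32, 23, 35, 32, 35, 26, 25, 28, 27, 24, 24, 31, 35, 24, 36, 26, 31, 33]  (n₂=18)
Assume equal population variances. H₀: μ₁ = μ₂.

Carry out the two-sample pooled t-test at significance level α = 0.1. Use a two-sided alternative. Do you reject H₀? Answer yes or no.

x̄₁=61.062, s₁=4.494, n₁=16
x̄₂=29.278, s₂=4.522, n₂=18
s_p² = [15·4.494² + 17·4.522²]/32 = 20.3296
SE = √(s_p²·(1/16+1/18)) = 1.5492
t = (61.062−29.278)/1.5492 = 20.5168
df = 32
p-value (two-sided) = 0.00000
At α=0.1: p < α → reject H₀

reject H₀: yes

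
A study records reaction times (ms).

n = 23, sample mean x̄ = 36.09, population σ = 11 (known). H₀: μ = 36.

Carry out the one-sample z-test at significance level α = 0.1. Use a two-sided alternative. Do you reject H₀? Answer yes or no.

reject H₀: no

SE = σ/√n = 11/√23 = 2.2937
z = (x̄−μ₀)/SE = (36.09−36)/2.2937 = 0.0392
p-value (two-sided) = 0.96870
At α=0.1: p ≥ α → fail to reject H₀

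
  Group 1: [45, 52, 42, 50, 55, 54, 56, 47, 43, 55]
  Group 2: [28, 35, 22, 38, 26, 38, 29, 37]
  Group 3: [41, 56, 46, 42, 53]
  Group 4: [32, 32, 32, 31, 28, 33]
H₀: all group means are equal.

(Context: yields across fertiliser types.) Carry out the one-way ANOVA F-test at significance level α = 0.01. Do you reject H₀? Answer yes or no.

reject H₀: yes

Group means [49.90, 31.62, 47.60, 31.33], grand mean 40.621
SSB = Σnᵢ(x̄ᵢ−x̄)² = 2269.519; SSW = ΣΣ(x−x̄ᵢ)² = 711.308
MSB = 2269.519/3 = 756.5064; MSW = 711.308/25 = 28.4523
F = MSB/MSW = 26.5886
df = (3, 25)
p-value (upper-tail) = 0.00000
At α=0.01: p < α → reject H₀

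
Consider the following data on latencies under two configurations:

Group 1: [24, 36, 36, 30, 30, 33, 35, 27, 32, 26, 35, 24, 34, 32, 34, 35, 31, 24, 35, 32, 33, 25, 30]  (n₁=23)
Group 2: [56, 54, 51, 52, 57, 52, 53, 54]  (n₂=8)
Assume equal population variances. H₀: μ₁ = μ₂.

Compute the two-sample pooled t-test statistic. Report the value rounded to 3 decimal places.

test statistic = -14.844

x̄₁=31.000, s₁=4.101, n₁=23
x̄₂=53.625, s₂=2.066, n₂=8
s_p² = [22·4.101² + 7·2.066²]/29 = 13.7888
SE = √(s_p²·(1/23+1/8)) = 1.5242
t = (31.000−53.625)/1.5242 = -14.8441
df = 29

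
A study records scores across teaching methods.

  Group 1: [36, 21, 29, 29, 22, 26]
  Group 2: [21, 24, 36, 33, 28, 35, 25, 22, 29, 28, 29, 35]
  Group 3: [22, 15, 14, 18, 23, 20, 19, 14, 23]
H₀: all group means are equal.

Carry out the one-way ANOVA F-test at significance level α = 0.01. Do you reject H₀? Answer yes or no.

Group means [27.17, 28.75, 18.67], grand mean 25.037
SSB = Σnᵢ(x̄ᵢ−x̄)² = 557.880; SSW = ΣΣ(x−x̄ᵢ)² = 551.083
MSB = 557.880/2 = 278.9398; MSW = 551.083/24 = 22.9618
F = MSB/MSW = 12.1480
df = (2, 24)
p-value (upper-tail) = 0.00023
At α=0.01: p < α → reject H₀

reject H₀: yes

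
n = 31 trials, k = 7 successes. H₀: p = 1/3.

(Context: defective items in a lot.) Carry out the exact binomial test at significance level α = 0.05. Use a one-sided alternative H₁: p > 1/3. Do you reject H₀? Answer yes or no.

Exact binomial: n=31, k=7, p₀=1/3=0.3333
P(X≥7) from Σ C(n,i)·p₀^i·(1−p₀)^(n−i)
p-value (one-sided, H₁ greater) = 0.93229
At α=0.05: p ≥ α → fail to reject H₀

reject H₀: no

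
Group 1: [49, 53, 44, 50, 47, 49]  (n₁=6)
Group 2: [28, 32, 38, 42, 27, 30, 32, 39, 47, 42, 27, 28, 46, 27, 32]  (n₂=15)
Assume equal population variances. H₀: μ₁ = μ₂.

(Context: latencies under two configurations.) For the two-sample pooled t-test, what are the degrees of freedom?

degrees of freedom = 19

df = n₁ + n₂ − 2 = 6 + 15 − 2 = 19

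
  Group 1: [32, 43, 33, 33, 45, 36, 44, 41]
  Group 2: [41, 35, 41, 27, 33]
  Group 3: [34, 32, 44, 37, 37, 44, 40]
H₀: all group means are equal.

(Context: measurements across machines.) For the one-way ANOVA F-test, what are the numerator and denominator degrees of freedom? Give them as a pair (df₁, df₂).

k = 3 groups, N = 20 total
df = (k−1, N−k) = (3−1, 20−3) = (2, 17)

degrees of freedom = [2, 17]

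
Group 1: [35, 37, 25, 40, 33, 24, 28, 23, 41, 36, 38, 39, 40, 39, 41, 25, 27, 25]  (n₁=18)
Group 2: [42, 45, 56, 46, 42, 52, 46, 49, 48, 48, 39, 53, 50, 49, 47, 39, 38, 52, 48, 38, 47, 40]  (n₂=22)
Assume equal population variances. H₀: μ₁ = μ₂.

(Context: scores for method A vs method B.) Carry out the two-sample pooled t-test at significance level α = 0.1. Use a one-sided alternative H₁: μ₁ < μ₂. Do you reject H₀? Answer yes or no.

reject H₀: yes

x̄₁=33.111, s₁=6.799, n₁=18
x̄₂=46.091, s₂=5.182, n₂=22
s_p² = [17·6.799² + 21·5.182²]/38 = 35.5157
SE = √(s_p²·(1/18+1/22)) = 1.8941
t = (33.111−46.091)/1.8941 = -6.8529
df = 38
p-value (one-sided, H₁ less) = 0.00000
At α=0.1: p < α → reject H₀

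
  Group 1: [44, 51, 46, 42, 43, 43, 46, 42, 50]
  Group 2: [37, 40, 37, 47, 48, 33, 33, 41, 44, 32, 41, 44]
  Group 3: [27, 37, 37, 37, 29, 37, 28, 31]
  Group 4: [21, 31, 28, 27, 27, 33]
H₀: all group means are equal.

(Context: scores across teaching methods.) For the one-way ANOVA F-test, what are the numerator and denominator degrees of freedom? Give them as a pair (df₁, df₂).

k = 4 groups, N = 35 total
df = (k−1, N−k) = (4−1, 35−4) = (3, 31)

degrees of freedom = [3, 31]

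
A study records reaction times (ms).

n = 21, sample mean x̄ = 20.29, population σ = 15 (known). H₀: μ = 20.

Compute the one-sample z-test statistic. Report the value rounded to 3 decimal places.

test statistic = 0.089

SE = σ/√n = 15/√21 = 3.2733
z = (x̄−μ₀)/SE = (20.29−20)/3.2733 = 0.0886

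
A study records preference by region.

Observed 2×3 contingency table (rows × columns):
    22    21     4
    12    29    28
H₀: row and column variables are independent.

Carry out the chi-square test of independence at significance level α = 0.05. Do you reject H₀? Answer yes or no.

reject H₀: yes

Row totals [47, 69], col totals [34, 50, 32], n=116
χ² = (22−13.78)²/13.78 + (21−20.26)²/20.26 + (4−12.97)²/12.97 + (12−20.22)²/20.22 + (29−29.74)²/29.74 + (28−19.03)²/19.03 = 18.7222
df = 2
p-value (upper-tail) = 0.00009
At α=0.05: p < α → reject H₀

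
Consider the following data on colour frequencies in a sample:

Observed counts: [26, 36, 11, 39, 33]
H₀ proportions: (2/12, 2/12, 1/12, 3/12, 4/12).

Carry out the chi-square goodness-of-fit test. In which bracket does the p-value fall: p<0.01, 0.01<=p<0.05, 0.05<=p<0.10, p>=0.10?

n = 145; E_i = n·p_i = [24.17, 24.17, 12.08, 36.25, 48.33]
χ² = (26−24.17)²/24.17 + (36−24.17)²/24.17 + (11−12.08)²/12.08 + (39−36.25)²/36.25 + (33−48.33)²/48.33 = 11.1034
df = 4
p-value (upper-tail) = 0.02543
→ bracket: 0.01<=p<0.05

p-value bracket: 0.01<=p<0.05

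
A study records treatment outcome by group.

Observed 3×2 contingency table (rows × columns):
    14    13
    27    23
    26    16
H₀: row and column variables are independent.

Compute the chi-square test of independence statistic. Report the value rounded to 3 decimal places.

Row totals [27, 50, 42], col totals [67, 52], n=119
χ² = (14−15.20)²/15.20 + (13−11.80)²/11.80 + (27−28.15)²/28.15 + (23−21.85)²/21.85 + (26−23.65)²/23.65 + (16−18.35)²/18.35 = 0.8609
df = 2

test statistic = 0.861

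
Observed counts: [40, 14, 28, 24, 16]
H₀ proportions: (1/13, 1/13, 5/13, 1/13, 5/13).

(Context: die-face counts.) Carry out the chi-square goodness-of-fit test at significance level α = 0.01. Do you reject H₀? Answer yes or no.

n = 122; E_i = n·p_i = [9.38, 9.38, 46.92, 9.38, 46.92]
χ² = (40−9.38)²/9.38 + (14−9.38)²/9.38 + (28−46.92)²/46.92 + (24−9.38)²/9.38 + (16−46.92)²/46.92 = 152.9180
df = 4
p-value (upper-tail) = 0.00000
At α=0.01: p < α → reject H₀

reject H₀: yes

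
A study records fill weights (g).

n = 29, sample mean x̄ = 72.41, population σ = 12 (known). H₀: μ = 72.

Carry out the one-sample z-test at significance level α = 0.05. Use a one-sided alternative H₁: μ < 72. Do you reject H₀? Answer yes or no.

reject H₀: no

SE = σ/√n = 12/√29 = 2.2283
z = (x̄−μ₀)/SE = (72.41−72)/2.2283 = 0.1840
p-value (one-sided, H₁ less) = 0.57299
At α=0.05: p ≥ α → fail to reject H₀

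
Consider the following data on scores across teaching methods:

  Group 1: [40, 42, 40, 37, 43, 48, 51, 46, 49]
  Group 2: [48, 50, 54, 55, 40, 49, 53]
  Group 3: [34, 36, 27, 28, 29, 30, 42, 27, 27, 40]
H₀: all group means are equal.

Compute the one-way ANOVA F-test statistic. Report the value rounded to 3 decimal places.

Group means [44.00, 49.86, 32.00], grand mean 40.962
SSB = Σnᵢ(x̄ᵢ−x̄)² = 1440.104; SSW = ΣΣ(x−x̄ᵢ)² = 622.857
MSB = 1440.104/2 = 720.0522; MSW = 622.857/23 = 27.0807
F = MSB/MSW = 26.5891
df = (2, 23)

test statistic = 26.589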